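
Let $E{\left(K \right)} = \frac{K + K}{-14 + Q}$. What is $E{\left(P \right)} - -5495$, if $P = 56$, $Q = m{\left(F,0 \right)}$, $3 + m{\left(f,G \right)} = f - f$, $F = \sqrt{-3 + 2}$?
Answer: $\frac{93303}{17} \approx 5488.4$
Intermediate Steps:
$F = i$ ($F = \sqrt{-1} = i \approx 1.0 i$)
$m{\left(f,G \right)} = -3$ ($m{\left(f,G \right)} = -3 + \left(f - f\right) = -3 + 0 = -3$)
$Q = -3$
$E{\left(K \right)} = - \frac{2 K}{17}$ ($E{\left(K \right)} = \frac{K + K}{-14 - 3} = \frac{2 K}{-17} = 2 K \left(- \frac{1}{17}\right) = - \frac{2 K}{17}$)
$E{\left(P \right)} - -5495 = \left(- \frac{2}{17}\right) 56 - -5495 = - \frac{112}{17} + 5495 = \frac{93303}{17}$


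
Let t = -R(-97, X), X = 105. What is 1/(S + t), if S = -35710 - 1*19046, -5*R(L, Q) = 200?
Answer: -1/54716 ≈ -1.8276e-5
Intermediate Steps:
R(L, Q) = -40 (R(L, Q) = -1/5*200 = -40)
S = -54756 (S = -35710 - 19046 = -54756)
t = 40 (t = -1*(-40) = 40)
1/(S + t) = 1/(-54756 + 40) = 1/(-54716) = -1/54716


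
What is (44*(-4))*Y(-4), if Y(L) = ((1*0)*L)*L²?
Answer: 0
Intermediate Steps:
Y(L) = 0 (Y(L) = (0*L)*L² = 0*L² = 0)
(44*(-4))*Y(-4) = (44*(-4))*0 = -176*0 = 0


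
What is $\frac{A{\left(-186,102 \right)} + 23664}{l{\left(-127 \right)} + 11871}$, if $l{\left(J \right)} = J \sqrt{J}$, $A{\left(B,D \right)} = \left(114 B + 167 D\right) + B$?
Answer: $\frac{57301317}{35742256} + \frac{613029 i \sqrt{127}}{35742256} \approx 1.6032 + 0.19329 i$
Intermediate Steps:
$A{\left(B,D \right)} = 115 B + 167 D$
$l{\left(J \right)} = J^{\frac{3}{2}}$
$\frac{A{\left(-186,102 \right)} + 23664}{l{\left(-127 \right)} + 11871} = \frac{\left(115 \left(-186\right) + 167 \cdot 102\right) + 23664}{\left(-127\right)^{\frac{3}{2}} + 11871} = \frac{\left(-21390 + 17034\right) + 23664}{- 127 i \sqrt{127} + 11871} = \frac{-4356 + 23664}{11871 - 127 i \sqrt{127}} = \frac{19308}{11871 - 127 i \sqrt{127}}$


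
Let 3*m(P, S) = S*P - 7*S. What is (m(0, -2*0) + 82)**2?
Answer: 6724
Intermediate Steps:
m(P, S) = -7*S/3 + P*S/3 (m(P, S) = (S*P - 7*S)/3 = (P*S - 7*S)/3 = (-7*S + P*S)/3 = -7*S/3 + P*S/3)
(m(0, -2*0) + 82)**2 = ((-2*0)*(-7 + 0)/3 + 82)**2 = ((1/3)*0*(-7) + 82)**2 = (0 + 82)**2 = 82**2 = 6724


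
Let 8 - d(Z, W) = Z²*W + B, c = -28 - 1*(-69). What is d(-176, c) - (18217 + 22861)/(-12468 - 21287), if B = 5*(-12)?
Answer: -42867053662/33755 ≈ -1.2699e+6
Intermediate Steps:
B = -60
c = 41 (c = -28 + 69 = 41)
d(Z, W) = 68 - W*Z² (d(Z, W) = 8 - (Z²*W - 60) = 8 - (W*Z² - 60) = 8 - (-60 + W*Z²) = 8 + (60 - W*Z²) = 68 - W*Z²)
d(-176, c) - (18217 + 22861)/(-12468 - 21287) = (68 - 1*41*(-176)²) - (18217 + 22861)/(-12468 - 21287) = (68 - 1*41*30976) - 41078/(-33755) = (68 - 1270016) - 41078*(-1)/33755 = -1269948 - 1*(-41078/33755) = -1269948 + 41078/33755 = -42867053662/33755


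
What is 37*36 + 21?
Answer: 1353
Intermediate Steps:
37*36 + 21 = 1332 + 21 = 1353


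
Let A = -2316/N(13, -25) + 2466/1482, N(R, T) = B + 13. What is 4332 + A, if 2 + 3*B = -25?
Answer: 927402/247 ≈ 3754.7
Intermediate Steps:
B = -9 (B = -2/3 + (1/3)*(-25) = -2/3 - 25/3 = -9)
N(R, T) = 4 (N(R, T) = -9 + 13 = 4)
A = -142602/247 (A = -2316/4 + 2466/1482 = -2316*1/4 + 2466*(1/1482) = -579 + 411/247 = -142602/247 ≈ -577.34)
4332 + A = 4332 - 142602/247 = 927402/247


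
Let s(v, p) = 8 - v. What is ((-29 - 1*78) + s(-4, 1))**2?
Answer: 9025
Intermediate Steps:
((-29 - 1*78) + s(-4, 1))**2 = ((-29 - 1*78) + (8 - 1*(-4)))**2 = ((-29 - 78) + (8 + 4))**2 = (-107 + 12)**2 = (-95)**2 = 9025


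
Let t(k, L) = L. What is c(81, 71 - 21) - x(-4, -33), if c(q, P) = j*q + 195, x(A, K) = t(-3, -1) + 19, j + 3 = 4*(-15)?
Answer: -4926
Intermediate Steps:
j = -63 (j = -3 + 4*(-15) = -3 - 60 = -63)
x(A, K) = 18 (x(A, K) = -1 + 19 = 18)
c(q, P) = 195 - 63*q (c(q, P) = -63*q + 195 = 195 - 63*q)
c(81, 71 - 21) - x(-4, -33) = (195 - 63*81) - 1*18 = (195 - 5103) - 18 = -4908 - 18 = -4926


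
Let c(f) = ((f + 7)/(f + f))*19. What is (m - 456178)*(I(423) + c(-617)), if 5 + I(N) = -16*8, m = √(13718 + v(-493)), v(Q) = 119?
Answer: 34790871348/617 - 76266*√13837/617 ≈ 5.6373e+7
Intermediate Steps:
c(f) = 19*(7 + f)/(2*f) (c(f) = ((7 + f)/((2*f)))*19 = ((7 + f)*(1/(2*f)))*19 = ((7 + f)/(2*f))*19 = 19*(7 + f)/(2*f))
m = √13837 (m = √(13718 + 119) = √13837 ≈ 117.63)
I(N) = -133 (I(N) = -5 - 16*8 = -5 - 128 = -133)
(m - 456178)*(I(423) + c(-617)) = (√13837 - 456178)*(-133 + (19/2)*(7 - 617)/(-617)) = (-456178 + √13837)*(-133 + (19/2)*(-1/617)*(-610)) = (-456178 + √13837)*(-133 + 5795/617) = (-456178 + √13837)*(-76266/617) = 34790871348/617 - 76266*√13837/617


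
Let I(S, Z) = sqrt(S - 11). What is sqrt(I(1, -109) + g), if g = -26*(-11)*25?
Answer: sqrt(7150 + I*sqrt(10)) ≈ 84.558 + 0.0187*I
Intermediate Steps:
I(S, Z) = sqrt(-11 + S)
g = 7150 (g = 286*25 = 7150)
sqrt(I(1, -109) + g) = sqrt(sqrt(-11 + 1) + 7150) = sqrt(sqrt(-10) + 7150) = sqrt(I*sqrt(10) + 7150) = sqrt(7150 + I*sqrt(10))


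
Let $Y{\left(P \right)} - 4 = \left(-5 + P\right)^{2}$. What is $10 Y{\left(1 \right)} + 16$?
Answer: $216$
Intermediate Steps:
$Y{\left(P \right)} = 4 + \left(-5 + P\right)^{2}$
$10 Y{\left(1 \right)} + 16 = 10 \left(4 + \left(-5 + 1\right)^{2}\right) + 16 = 10 \left(4 + \left(-4\right)^{2}\right) + 16 = 10 \left(4 + 16\right) + 16 = 10 \cdot 20 + 16 = 200 + 16 = 216$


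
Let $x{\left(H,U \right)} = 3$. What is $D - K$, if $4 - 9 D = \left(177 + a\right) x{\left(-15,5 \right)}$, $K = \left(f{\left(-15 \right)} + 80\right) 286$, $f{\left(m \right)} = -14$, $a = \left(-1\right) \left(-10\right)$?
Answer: $- \frac{170441}{9} \approx -18938.0$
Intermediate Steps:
$a = 10$
$K = 18876$ ($K = \left(-14 + 80\right) 286 = 66 \cdot 286 = 18876$)
$D = - \frac{557}{9}$ ($D = \frac{4}{9} - \frac{\left(177 + 10\right) 3}{9} = \frac{4}{9} - \frac{187 \cdot 3}{9} = \frac{4}{9} - \frac{187}{3} = - \frac{557}{9} \approx -61.889$)
$D - K = - \frac{557}{9} - 18876 = - \frac{170441}{9}$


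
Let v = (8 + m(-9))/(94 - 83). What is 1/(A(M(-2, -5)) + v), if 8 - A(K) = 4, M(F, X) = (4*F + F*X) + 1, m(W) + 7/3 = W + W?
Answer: 33/95 ≈ 0.34737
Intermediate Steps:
m(W) = -7/3 + 2*W (m(W) = -7/3 + (W + W) = -7/3 + 2*W)
M(F, X) = 1 + 4*F + F*X
A(K) = 4 (A(K) = 8 - 1*4 = 8 - 4 = 4)
v = -37/33 (v = (8 + (-7/3 + 2*(-9)))/(94 - 83) = (8 + (-7/3 - 18))/11 = (8 - 61/3)*(1/11) = -37/3*1/11 = -37/33 ≈ -1.1212)
1/(A(M(-2, -5)) + v) = 1/(4 - 37/33) = 1/(95/33) = 33/95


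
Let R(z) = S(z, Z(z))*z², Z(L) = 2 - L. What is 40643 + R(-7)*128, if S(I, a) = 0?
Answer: 40643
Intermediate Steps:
R(z) = 0 (R(z) = 0*z² = 0)
40643 + R(-7)*128 = 40643 + 0*128 = 40643 + 0 = 40643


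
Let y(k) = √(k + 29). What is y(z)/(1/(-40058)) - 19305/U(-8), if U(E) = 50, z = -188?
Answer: -3861/10 - 40058*I*√159 ≈ -386.1 - 5.0511e+5*I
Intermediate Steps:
y(k) = √(29 + k)
y(z)/(1/(-40058)) - 19305/U(-8) = √(29 - 188)/(1/(-40058)) - 19305/50 = √(-159)/(-1/40058) - 19305*1/50 = (I*√159)*(-40058) - 3861/10 = -40058*I*√159 - 3861/10 = -3861/10 - 40058*I*√159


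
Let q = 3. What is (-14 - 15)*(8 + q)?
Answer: -319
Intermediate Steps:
(-14 - 15)*(8 + q) = (-14 - 15)*(8 + 3) = -29*11 = -319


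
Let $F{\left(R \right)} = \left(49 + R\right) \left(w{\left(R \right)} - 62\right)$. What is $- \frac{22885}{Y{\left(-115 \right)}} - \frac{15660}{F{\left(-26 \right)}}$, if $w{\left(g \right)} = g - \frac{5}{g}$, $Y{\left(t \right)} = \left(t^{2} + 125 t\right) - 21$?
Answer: $\frac{559484275}{20496013} \approx 27.297$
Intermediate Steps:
$Y{\left(t \right)} = -21 + t^{2} + 125 t$
$F{\left(R \right)} = \left(49 + R\right) \left(-62 + R - \frac{5}{R}\right)$ ($F{\left(R \right)} = \left(49 + R\right) \left(\left(R - \frac{5}{R}\right) - 62\right) = \left(49 + R\right) \left(-62 + R - \frac{5}{R}\right)$)
$- \frac{22885}{Y{\left(-115 \right)}} - \frac{15660}{F{\left(-26 \right)}} = - \frac{22885}{-21 + \left(-115\right)^{2} + 125 \left(-115\right)} - \frac{15660}{-3043 + \left(-26\right)^{2} - \frac{245}{-26} - -338} = - \frac{22885}{-21 + 13225 - 14375} - \frac{15660}{-3043 + 676 - - \frac{245}{26} + 338} = - \frac{22885}{-1171} - \frac{15660}{-3043 + 676 + \frac{245}{26} + 338} = \left(-22885\right) \left(- \frac{1}{1171}\right) - \frac{15660}{- \frac{52509}{26}} = \frac{22885}{1171} - - \frac{135720}{17503} = \frac{22885}{1171} + \frac{135720}{17503} = \frac{559484275}{20496013}$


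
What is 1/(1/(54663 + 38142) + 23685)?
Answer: 92805/2198086426 ≈ 4.2221e-5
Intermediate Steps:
1/(1/(54663 + 38142) + 23685) = 1/(1/92805 + 23685) = 1/(2198086426/92805) = 92805/2198086426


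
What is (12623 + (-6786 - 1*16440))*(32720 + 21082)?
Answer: -570462606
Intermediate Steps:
(12623 + (-6786 - 1*16440))*(32720 + 21082) = (12623 + (-6786 - 16440))*53802 = (12623 - 23226)*53802 = -10603*53802 = -570462606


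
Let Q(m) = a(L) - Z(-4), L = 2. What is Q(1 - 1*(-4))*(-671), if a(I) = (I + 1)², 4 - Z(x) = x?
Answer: -671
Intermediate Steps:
Z(x) = 4 - x
a(I) = (1 + I)²
Q(m) = 1 (Q(m) = (1 + 2)² - (4 - 1*(-4)) = 3² - (4 + 4) = 9 - 1*8 = 9 - 8 = 1)
Q(1 - 1*(-4))*(-671) = 1*(-671) = -671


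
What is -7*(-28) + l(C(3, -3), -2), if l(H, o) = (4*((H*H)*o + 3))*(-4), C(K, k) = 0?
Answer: 148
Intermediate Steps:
l(H, o) = -48 - 16*o*H² (l(H, o) = (4*(H²*o + 3))*(-4) = (4*(o*H² + 3))*(-4) = (4*(3 + o*H²))*(-4) = (12 + 4*o*H²)*(-4) = -48 - 16*o*H²)
-7*(-28) + l(C(3, -3), -2) = -7*(-28) + (-48 - 16*(-2)*0²) = 196 + (-48 - 16*(-2)*0) = 196 + (-48 + 0) = 196 - 48 = 148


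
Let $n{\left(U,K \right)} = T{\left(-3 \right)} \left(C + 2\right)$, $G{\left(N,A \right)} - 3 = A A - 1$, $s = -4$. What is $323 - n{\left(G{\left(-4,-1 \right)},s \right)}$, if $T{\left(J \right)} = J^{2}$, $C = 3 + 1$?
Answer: $269$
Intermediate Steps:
$C = 4$
$G{\left(N,A \right)} = 2 + A^{2}$ ($G{\left(N,A \right)} = 3 + \left(A A - 1\right) = 3 + \left(A^{2} - 1\right) = 3 + \left(-1 + A^{2}\right) = 2 + A^{2}$)
$n{\left(U,K \right)} = 54$ ($n{\left(U,K \right)} = \left(-3\right)^{2} \left(4 + 2\right) = 9 \cdot 6 = 54$)
$323 - n{\left(G{\left(-4,-1 \right)},s \right)} = 323 - 54 = 269$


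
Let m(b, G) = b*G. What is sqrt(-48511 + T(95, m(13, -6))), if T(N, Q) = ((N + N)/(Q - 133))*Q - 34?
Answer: 5*I*sqrt(86325797)/211 ≈ 220.17*I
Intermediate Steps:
m(b, G) = G*b
T(N, Q) = -34 + 2*N*Q/(-133 + Q) (T(N, Q) = ((2*N)/(-133 + Q))*Q - 34 = (2*N/(-133 + Q))*Q - 34 = 2*N*Q/(-133 + Q) - 34 = -34 + 2*N*Q/(-133 + Q))
sqrt(-48511 + T(95, m(13, -6))) = sqrt(-48511 + 2*(2261 - (-102)*13 + 95*(-6*13))/(-133 - 6*13)) = sqrt(-48511 + 2*(2261 - 17*(-78) + 95*(-78))/(-133 - 78)) = sqrt(-48511 + 2*(2261 + 1326 - 7410)/(-211)) = sqrt(-48511 + 2*(-1/211)*(-3823)) = sqrt(-48511 + 7646/211) = sqrt(-10228175/211) = 5*I*sqrt(86325797)/211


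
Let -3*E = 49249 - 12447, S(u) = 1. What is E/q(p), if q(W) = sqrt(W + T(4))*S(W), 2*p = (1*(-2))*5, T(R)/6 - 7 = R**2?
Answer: -36802*sqrt(133)/399 ≈ -1063.7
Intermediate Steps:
T(R) = 42 + 6*R**2
E = -36802/3 (E = -(49249 - 12447)/3 = -1/3*36802 = -36802/3 ≈ -12267.)
p = -5 (p = ((1*(-2))*5)/2 = (-2*5)/2 = (1/2)*(-10) = -5)
q(W) = sqrt(138 + W) (q(W) = sqrt(W + (42 + 6*4**2))*1 = sqrt(W + (42 + 6*16))*1 = sqrt(W + (42 + 96))*1 = sqrt(W + 138)*1 = sqrt(138 + W)*1 = sqrt(138 + W))
E/q(p) = -36802/(3*sqrt(138 - 5)) = -36802*sqrt(133)/133/3 = -36802*sqrt(133)/399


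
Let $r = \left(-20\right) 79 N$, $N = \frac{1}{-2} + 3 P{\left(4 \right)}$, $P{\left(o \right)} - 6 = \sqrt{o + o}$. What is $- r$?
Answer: $27650 + 9480 \sqrt{2} \approx 41057.0$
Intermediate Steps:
$P{\left(o \right)} = 6 + \sqrt{2} \sqrt{o}$ ($P{\left(o \right)} = 6 + \sqrt{o + o} = 6 + \sqrt{2 o} = 6 + \sqrt{2} \sqrt{o}$)
$N = \frac{35}{2} + 6 \sqrt{2}$ ($N = \frac{1}{-2} + 3 \left(6 + \sqrt{2} \sqrt{4}\right) = - \frac{1}{2} + 3 \left(6 + \sqrt{2} \cdot 2\right) = - \frac{1}{2} + 3 \left(6 + 2 \sqrt{2}\right) = - \frac{1}{2} + \left(18 + 6 \sqrt{2}\right) = \frac{35}{2} + 6 \sqrt{2} \approx 25.985$)
$r = -27650 - 9480 \sqrt{2}$ ($r = \left(-20\right) 79 \left(\frac{35}{2} + 6 \sqrt{2}\right) = - 1580 \left(\frac{35}{2} + 6 \sqrt{2}\right) = -27650 - 9480 \sqrt{2} \approx -41057.0$)
$- r = - (-27650 - 9480 \sqrt{2}) = 27650 + 9480 \sqrt{2}$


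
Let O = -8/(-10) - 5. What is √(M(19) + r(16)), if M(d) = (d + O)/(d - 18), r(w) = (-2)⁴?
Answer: √770/5 ≈ 5.5498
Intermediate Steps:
r(w) = 16
O = -21/5 (O = -8*(-⅒) - 5 = ⅘ - 5 = -21/5 ≈ -4.2000)
M(d) = (-21/5 + d)/(-18 + d) (M(d) = (d - 21/5)/(d - 18) = (-21/5 + d)/(-18 + d))
√(M(19) + r(16)) = √((-21/5 + 19)/(-18 + 19) + 16) = √((74/5)/1 + 16) = √(1*(74/5) + 16) = √(74/5 + 16) = √(154/5) = √770/5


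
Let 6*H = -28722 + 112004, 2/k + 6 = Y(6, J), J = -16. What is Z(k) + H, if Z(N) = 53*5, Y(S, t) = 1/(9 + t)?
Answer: 42436/3 ≈ 14145.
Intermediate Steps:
k = -14/43 (k = 2/(-6 + 1/(9 - 16)) = 2/(-6 + 1/(-7)) = 2/(-6 - ⅐) = 2/(-43/7) = 2*(-7/43) = -14/43 ≈ -0.32558)
H = 41641/3 (H = (-28722 + 112004)/6 = (⅙)*83282 = 41641/3 ≈ 13880.)
Z(N) = 265
Z(k) + H = 265 + 41641/3 = 42436/3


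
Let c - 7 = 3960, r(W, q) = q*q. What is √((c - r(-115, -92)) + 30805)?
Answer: 2*√6577 ≈ 162.20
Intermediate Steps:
r(W, q) = q²
c = 3967 (c = 7 + 3960 = 3967)
√((c - r(-115, -92)) + 30805) = √((3967 - 1*(-92)²) + 30805) = √((3967 - 1*8464) + 30805) = √((3967 - 8464) + 30805) = √(-4497 + 30805) = √26308 = 2*√6577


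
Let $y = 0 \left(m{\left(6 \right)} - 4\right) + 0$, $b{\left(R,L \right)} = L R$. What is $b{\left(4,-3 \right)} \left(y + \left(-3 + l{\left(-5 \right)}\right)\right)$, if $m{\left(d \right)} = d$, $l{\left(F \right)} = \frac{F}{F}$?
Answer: $24$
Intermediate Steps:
$l{\left(F \right)} = 1$
$y = 0$ ($y = 0 \left(6 - 4\right) + 0 = 0 \cdot 2 + 0 = 0 + 0 = 0$)
$b{\left(4,-3 \right)} \left(y + \left(-3 + l{\left(-5 \right)}\right)\right) = \left(-3\right) 4 \left(0 + \left(-3 + 1\right)\right) = - 12 \left(0 - 2\right) = \left(-12\right) \left(-2\right) = 24$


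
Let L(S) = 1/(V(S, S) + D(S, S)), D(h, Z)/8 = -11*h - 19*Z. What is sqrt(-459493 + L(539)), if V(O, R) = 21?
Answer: 2*I*sqrt(213518444313622)/43113 ≈ 677.86*I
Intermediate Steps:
D(h, Z) = -152*Z - 88*h (D(h, Z) = 8*(-11*h - 19*Z) = 8*(-19*Z - 11*h) = -152*Z - 88*h)
L(S) = 1/(21 - 240*S) (L(S) = 1/(21 + (-152*S - 88*S)) = 1/(21 - 240*S))
sqrt(-459493 + L(539)) = sqrt(-459493 + 1/(3*(7 - 80*539))) = sqrt(-459493 + 1/(3*(7 - 43120))) = sqrt(-459493 + (1/3)/(-43113)) = sqrt(-459493 + (1/3)*(-1/43113)) = sqrt(-459493 - 1/129339) = sqrt(-59430365128/129339) = 2*I*sqrt(213518444313622)/43113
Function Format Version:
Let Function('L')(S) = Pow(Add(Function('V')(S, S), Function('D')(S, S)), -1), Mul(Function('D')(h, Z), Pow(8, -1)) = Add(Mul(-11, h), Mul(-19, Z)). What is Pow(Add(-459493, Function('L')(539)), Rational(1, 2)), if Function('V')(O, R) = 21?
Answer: Mul(Rational(2, 43113), I, Pow(213518444313622, Rational(1, 2))) ≈ Mul(677.86, I)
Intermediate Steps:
Function('D')(h, Z) = Add(Mul(-152, Z), Mul(-88, h)) (Function('D')(h, Z) = Mul(8, Add(Mul(-11, h), Mul(-19, Z))) = Mul(8, Add(Mul(-19, Z), Mul(-11, h))) = Add(Mul(-152, Z), Mul(-88, h)))
Function('L')(S) = Pow(Add(21, Mul(-240, S)), -1) (Function('L')(S) = Pow(Add(21, Add(Mul(-152, S), Mul(-88, S))), -1) = Pow(Add(21, Mul(-240, S)), -1))
Pow(Add(-459493, Function('L')(539)), Rational(1, 2)) = Pow(Add(-459493, Mul(Rational(1, 3), Pow(Add(7, Mul(-80, 539)), -1))), Rational(1, 2)) = Pow(Add(-459493, Mul(Rational(1, 3), Pow(Add(7, -43120), -1))), Rational(1, 2)) = Pow(Add(-459493, Mul(Rational(1, 3), Pow(-43113, -1))), Rational(1, 2)) = Pow(Add(-459493, Mul(Rational(1, 3), Rational(-1, 43113))), Rational(1, 2)) = Pow(Add(-459493, Rational(-1, 129339)), Rational(1, 2)) = Pow(Rational(-59430365128, 129339), Rational(1, 2)) = Mul(Rational(2, 43113), I, Pow(213518444313622, Rational(1, 2)))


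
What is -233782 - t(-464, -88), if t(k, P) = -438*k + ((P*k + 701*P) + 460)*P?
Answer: -2231862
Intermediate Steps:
t(k, P) = -438*k + P*(460 + 701*P + P*k) (t(k, P) = -438*k + ((701*P + P*k) + 460)*P = -438*k + (460 + 701*P + P*k)*P = -438*k + P*(460 + 701*P + P*k))
-233782 - t(-464, -88) = -233782 - (-438*(-464) + 460*(-88) + 701*(-88)**2 - 464*(-88)**2) = -233782 - (203232 - 40480 + 701*7744 - 464*7744) = -233782 - (203232 - 40480 + 5428544 - 3593216) = -233782 - 1*1998080 = -233782 - 1998080 = -2231862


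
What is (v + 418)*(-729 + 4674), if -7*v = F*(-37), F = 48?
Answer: 18549390/7 ≈ 2.6499e+6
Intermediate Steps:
v = 1776/7 (v = -48*(-37)/7 = -⅐*(-1776) = 1776/7 ≈ 253.71)
(v + 418)*(-729 + 4674) = (1776/7 + 418)*(-729 + 4674) = (4702/7)*3945 = 18549390/7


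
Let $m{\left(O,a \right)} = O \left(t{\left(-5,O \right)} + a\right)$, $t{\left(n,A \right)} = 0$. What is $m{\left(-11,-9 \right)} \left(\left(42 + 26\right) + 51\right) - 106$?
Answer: $11675$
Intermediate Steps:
$m{\left(O,a \right)} = O a$ ($m{\left(O,a \right)} = O \left(0 + a\right) = O a$)
$m{\left(-11,-9 \right)} \left(\left(42 + 26\right) + 51\right) - 106 = \left(-11\right) \left(-9\right) \left(\left(42 + 26\right) + 51\right) - 106 = 99 \left(68 + 51\right) - 106 = 99 \cdot 119 - 106 = 11781 - 106 = 11675$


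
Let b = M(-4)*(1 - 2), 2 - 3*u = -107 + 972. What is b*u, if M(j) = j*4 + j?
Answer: -17260/3 ≈ -5753.3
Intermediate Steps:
M(j) = 5*j (M(j) = 4*j + j = 5*j)
u = -863/3 (u = ⅔ - (-107 + 972)/3 = ⅔ - ⅓*865 = ⅔ - 865/3 = -863/3 ≈ -287.67)
b = 20 (b = (5*(-4))*(1 - 2) = -20*(-1) = 20)
b*u = 20*(-863/3) = -17260/3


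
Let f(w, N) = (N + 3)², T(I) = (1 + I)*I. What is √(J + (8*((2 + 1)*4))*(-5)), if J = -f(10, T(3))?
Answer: I*√705 ≈ 26.552*I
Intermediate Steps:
T(I) = I*(1 + I)
f(w, N) = (3 + N)²
J = -225 (J = -(3 + 3*(1 + 3))² = -(3 + 3*4)² = -(3 + 12)² = -1*15² = -1*225 = -225)
√(J + (8*((2 + 1)*4))*(-5)) = √(-225 + (8*((2 + 1)*4))*(-5)) = √(-225 + (8*(3*4))*(-5)) = √(-225 + (8*12)*(-5)) = √(-225 + 96*(-5)) = √(-225 - 480) = √(-705) = I*√705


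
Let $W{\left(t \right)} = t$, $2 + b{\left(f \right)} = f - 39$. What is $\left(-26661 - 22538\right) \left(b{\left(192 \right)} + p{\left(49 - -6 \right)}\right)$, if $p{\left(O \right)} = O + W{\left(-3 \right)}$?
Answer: $-9987397$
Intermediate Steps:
$b{\left(f \right)} = -41 + f$ ($b{\left(f \right)} = -2 + \left(f - 39\right) = -2 + \left(-39 + f\right) = -41 + f$)
$p{\left(O \right)} = -3 + O$ ($p{\left(O \right)} = O - 3 = -3 + O$)
$\left(-26661 - 22538\right) \left(b{\left(192 \right)} + p{\left(49 - -6 \right)}\right) = \left(-26661 - 22538\right) \left(\left(-41 + 192\right) + \left(-3 + \left(49 - -6\right)\right)\right) = - 49199 \left(151 + \left(-3 + \left(49 + 6\right)\right)\right) = - 49199 \left(151 + \left(-3 + 55\right)\right) = - 49199 \left(151 + 52\right) = \left(-49199\right) 203 = -9987397$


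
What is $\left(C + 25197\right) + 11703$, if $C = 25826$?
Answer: $62726$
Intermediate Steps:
$\left(C + 25197\right) + 11703 = \left(25826 + 25197\right) + 11703 = 51023 + 11703 = 62726$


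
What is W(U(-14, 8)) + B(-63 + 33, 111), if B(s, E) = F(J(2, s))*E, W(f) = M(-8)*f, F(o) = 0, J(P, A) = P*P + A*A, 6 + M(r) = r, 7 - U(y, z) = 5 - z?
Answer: -140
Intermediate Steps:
U(y, z) = 2 + z (U(y, z) = 7 - (5 - z) = 7 + (-5 + z) = 2 + z)
M(r) = -6 + r
J(P, A) = A² + P² (J(P, A) = P² + A² = A² + P²)
W(f) = -14*f (W(f) = (-6 - 8)*f = -14*f)
B(s, E) = 0 (B(s, E) = 0*E = 0)
W(U(-14, 8)) + B(-63 + 33, 111) = -14*(2 + 8) + 0 = -14*10 + 0 = -140 + 0 = -140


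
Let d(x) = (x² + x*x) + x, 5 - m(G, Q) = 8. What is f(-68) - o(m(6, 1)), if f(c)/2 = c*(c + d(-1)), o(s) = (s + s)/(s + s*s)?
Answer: 9113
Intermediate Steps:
m(G, Q) = -3 (m(G, Q) = 5 - 1*8 = 5 - 8 = -3)
o(s) = 2*s/(s + s²) (o(s) = (2*s)/(s + s²) = 2*s/(s + s²))
d(x) = x + 2*x² (d(x) = (x² + x²) + x = 2*x² + x = x + 2*x²)
f(c) = 2*c*(1 + c) (f(c) = 2*(c*(c - (1 + 2*(-1)))) = 2*(c*(c - (1 - 2))) = 2*(c*(c - 1*(-1))) = 2*(c*(c + 1)) = 2*(c*(1 + c)) = 2*c*(1 + c))
f(-68) - o(m(6, 1)) = 2*(-68)*(1 - 68) - 2/(1 - 3) = 2*(-68)*(-67) - 2/(-2) = 9112 - 2*(-1)/2 = 9112 - 1*(-1) = 9112 + 1 = 9113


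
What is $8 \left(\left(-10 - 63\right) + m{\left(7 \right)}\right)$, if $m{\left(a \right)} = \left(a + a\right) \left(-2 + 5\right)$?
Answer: $-248$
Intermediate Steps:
$m{\left(a \right)} = 6 a$ ($m{\left(a \right)} = 2 a 3 = 6 a$)
$8 \left(\left(-10 - 63\right) + m{\left(7 \right)}\right) = 8 \left(\left(-10 - 63\right) + 6 \cdot 7\right) = 8 \left(-73 + 42\right) = 8 \left(-31\right) = -248$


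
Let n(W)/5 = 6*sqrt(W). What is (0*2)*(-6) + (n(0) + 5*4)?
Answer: 20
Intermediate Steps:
n(W) = 30*sqrt(W) (n(W) = 5*(6*sqrt(W)) = 30*sqrt(W))
(0*2)*(-6) + (n(0) + 5*4) = (0*2)*(-6) + (30*sqrt(0) + 5*4) = 0*(-6) + (30*0 + 20) = 0 + (0 + 20) = 0 + 20 = 20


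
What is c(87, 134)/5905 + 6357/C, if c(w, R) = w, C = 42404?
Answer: 41227233/250395620 ≈ 0.16465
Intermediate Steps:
c(87, 134)/5905 + 6357/C = 87/5905 + 6357/42404 = 41227233/250395620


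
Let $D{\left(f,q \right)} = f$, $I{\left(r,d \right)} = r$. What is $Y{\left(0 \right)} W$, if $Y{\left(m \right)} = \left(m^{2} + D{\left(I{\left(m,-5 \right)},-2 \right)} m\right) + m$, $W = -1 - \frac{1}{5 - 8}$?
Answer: $0$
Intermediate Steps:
$W = - \frac{2}{3}$ ($W = -1 - \frac{1}{-3} = -1 - - \frac{1}{3} = -1 + \frac{1}{3} = - \frac{2}{3} \approx -0.66667$)
$Y{\left(m \right)} = m + 2 m^{2}$ ($Y{\left(m \right)} = \left(m^{2} + m m\right) + m = \left(m^{2} + m^{2}\right) + m = 2 m^{2} + m = m + 2 m^{2}$)
$Y{\left(0 \right)} W = 0 \left(1 + 2 \cdot 0\right) \left(- \frac{2}{3}\right) = 0 \left(1 + 0\right) \left(- \frac{2}{3}\right) = 0 \cdot 1 \left(- \frac{2}{3}\right) = 0 \left(- \frac{2}{3}\right) = 0$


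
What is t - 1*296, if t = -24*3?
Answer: -368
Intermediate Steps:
t = -72
t - 1*296 = -72 - 1*296 = -72 - 296 = -368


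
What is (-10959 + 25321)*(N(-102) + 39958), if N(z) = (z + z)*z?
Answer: 872721292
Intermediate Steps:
N(z) = 2*z**2 (N(z) = (2*z)*z = 2*z**2)
(-10959 + 25321)*(N(-102) + 39958) = (-10959 + 25321)*(2*(-102)**2 + 39958) = 14362*(2*10404 + 39958) = 14362*(20808 + 39958) = 14362*60766 = 872721292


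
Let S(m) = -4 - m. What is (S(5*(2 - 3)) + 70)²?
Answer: 5041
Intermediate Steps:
(S(5*(2 - 3)) + 70)² = ((-4 - 5*(2 - 3)) + 70)² = ((-4 - 5*(-1)) + 70)² = ((-4 - 1*(-5)) + 70)² = ((-4 + 5) + 70)² = (1 + 70)² = 71² = 5041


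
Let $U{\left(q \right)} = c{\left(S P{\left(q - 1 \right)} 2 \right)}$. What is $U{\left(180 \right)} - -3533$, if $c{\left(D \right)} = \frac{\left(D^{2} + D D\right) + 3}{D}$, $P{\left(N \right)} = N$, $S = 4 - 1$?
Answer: $\frac{2033799}{358} \approx 5681.0$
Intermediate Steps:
$S = 3$
$c{\left(D \right)} = \frac{3 + 2 D^{2}}{D}$ ($c{\left(D \right)} = \frac{\left(D^{2} + D^{2}\right) + 3}{D} = \frac{2 D^{2} + 3}{D} = \frac{3 + 2 D^{2}}{D}$)
$U{\left(q \right)} = -12 + \frac{3}{-6 + 6 q} + 12 q$ ($U{\left(q \right)} = 2 \cdot 3 \left(q - 1\right) 2 + \frac{3}{3 \left(q - 1\right) 2} = 2 \cdot 3 \left(-1 + q\right) 2 + \frac{3}{3 \left(-1 + q\right) 2} = 2 \left(-3 + 3 q\right) 2 + \frac{3}{\left(-3 + 3 q\right) 2} = 2 \left(-6 + 6 q\right) + \frac{3}{-6 + 6 q} = \left(-12 + 12 q\right) + \frac{3}{-6 + 6 q} = -12 + \frac{3}{-6 + 6 q} + 12 q$)
$U{\left(180 \right)} - -3533 = \frac{1 + 24 \left(-1 + 180\right)^{2}}{2 \left(-1 + 180\right)} - -3533 = \frac{1 + 24 \cdot 179^{2}}{2 \cdot 179} + 3533 = \frac{1}{2} \cdot \frac{1}{179} \left(1 + 24 \cdot 32041\right) + 3533 = \frac{1}{2} \cdot \frac{1}{179} \left(1 + 768984\right) + 3533 = \frac{1}{2} \cdot \frac{1}{179} \cdot 768985 + 3533 = \frac{768985}{358} + 3533 = \frac{2033799}{358}$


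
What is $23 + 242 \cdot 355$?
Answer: $85933$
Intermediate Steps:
$23 + 242 \cdot 355 = 23 + 85910 = 85933$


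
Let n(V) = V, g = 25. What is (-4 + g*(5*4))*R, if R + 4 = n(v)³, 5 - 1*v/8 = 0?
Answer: 31742016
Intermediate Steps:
v = 40 (v = 40 - 8*0 = 40 + 0 = 40)
R = 63996 (R = -4 + 40³ = -4 + 64000 = 63996)
(-4 + g*(5*4))*R = (-4 + 25*(5*4))*63996 = (-4 + 25*20)*63996 = (-4 + 500)*63996 = 496*63996 = 31742016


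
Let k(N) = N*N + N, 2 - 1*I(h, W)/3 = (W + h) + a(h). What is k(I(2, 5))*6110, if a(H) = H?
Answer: 2566200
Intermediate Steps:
I(h, W) = 6 - 6*h - 3*W (I(h, W) = 6 - 3*((W + h) + h) = 6 - 3*(W + 2*h) = 6 + (-6*h - 3*W) = 6 - 6*h - 3*W)
k(N) = N + N² (k(N) = N² + N = N + N²)
k(I(2, 5))*6110 = ((6 - 6*2 - 3*5)*(1 + (6 - 6*2 - 3*5)))*6110 = ((6 - 12 - 15)*(1 + (6 - 12 - 15)))*6110 = -21*(1 - 21)*6110 = -21*(-20)*6110 = 420*6110 = 2566200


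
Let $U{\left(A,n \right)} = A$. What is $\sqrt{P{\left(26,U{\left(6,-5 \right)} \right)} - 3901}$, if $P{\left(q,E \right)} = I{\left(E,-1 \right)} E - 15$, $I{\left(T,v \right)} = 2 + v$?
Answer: $i \sqrt{3910} \approx 62.53 i$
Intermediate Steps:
$P{\left(q,E \right)} = -15 + E$ ($P{\left(q,E \right)} = \left(2 - 1\right) E - 15 = 1 E - 15 = E - 15 = -15 + E$)
$\sqrt{P{\left(26,U{\left(6,-5 \right)} \right)} - 3901} = \sqrt{\left(-15 + 6\right) - 3901} = \sqrt{-9 - 3901} = \sqrt{-3910} = i \sqrt{3910}$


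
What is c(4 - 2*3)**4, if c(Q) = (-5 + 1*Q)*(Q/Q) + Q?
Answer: 6561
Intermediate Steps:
c(Q) = -5 + 2*Q (c(Q) = (-5 + Q)*1 + Q = (-5 + Q) + Q = -5 + 2*Q)
c(4 - 2*3)**4 = (-5 + 2*(4 - 2*3))**4 = (-5 + 2*(4 - 6))**4 = (-5 + 2*(-2))**4 = (-5 - 4)**4 = (-9)**4 = 6561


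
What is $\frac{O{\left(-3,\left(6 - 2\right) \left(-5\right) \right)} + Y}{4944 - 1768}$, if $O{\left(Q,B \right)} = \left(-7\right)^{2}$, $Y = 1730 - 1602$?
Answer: $\frac{177}{3176} \approx 0.05573$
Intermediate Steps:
$Y = 128$ ($Y = 1730 - 1602 = 128$)
$O{\left(Q,B \right)} = 49$
$\frac{O{\left(-3,\left(6 - 2\right) \left(-5\right) \right)} + Y}{4944 - 1768} = \frac{49 + 128}{4944 - 1768} = \frac{177}{3176}$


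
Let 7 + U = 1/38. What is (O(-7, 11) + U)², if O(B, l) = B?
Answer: 281961/1444 ≈ 195.26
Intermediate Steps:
U = -265/38 (U = -7 + 1/38 = -265/38 ≈ -6.9737)
(O(-7, 11) + U)² = (-7 - 265/38)² = (-531/38)² = 281961/1444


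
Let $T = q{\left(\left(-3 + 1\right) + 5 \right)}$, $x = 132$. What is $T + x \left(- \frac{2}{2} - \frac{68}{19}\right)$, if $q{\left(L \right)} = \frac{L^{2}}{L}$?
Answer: $- \frac{11427}{19} \approx -601.42$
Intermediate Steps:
$q{\left(L \right)} = L$
$T = 3$ ($T = \left(-3 + 1\right) + 5 = -2 + 5 = 3$)
$T + x \left(- \frac{2}{2} - \frac{68}{19}\right) = 3 + 132 \left(- \frac{2}{2} - \frac{68}{19}\right) = 3 + 132 \left(\left(-2\right) \frac{1}{2} - \frac{68}{19}\right) = 3 + 132 \left(-1 - \frac{68}{19}\right) = 3 + 132 \left(- \frac{87}{19}\right) = 3 - \frac{11484}{19} = - \frac{11427}{19}$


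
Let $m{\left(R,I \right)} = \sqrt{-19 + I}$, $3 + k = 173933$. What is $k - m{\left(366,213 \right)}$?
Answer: $173930 - \sqrt{194} \approx 1.7392 \cdot 10^{5}$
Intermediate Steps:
$k = 173930$ ($k = -3 + 173933 = 173930$)
$k - m{\left(366,213 \right)} = 173930 - \sqrt{-19 + 213} = 173930 - \sqrt{194}$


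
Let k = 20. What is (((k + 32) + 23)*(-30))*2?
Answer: -4500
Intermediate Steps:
(((k + 32) + 23)*(-30))*2 = (((20 + 32) + 23)*(-30))*2 = ((52 + 23)*(-30))*2 = (75*(-30))*2 = -2250*2 = -4500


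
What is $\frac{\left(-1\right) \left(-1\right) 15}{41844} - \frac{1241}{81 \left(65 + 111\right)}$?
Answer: $- \frac{391777}{4519152} \approx -0.086693$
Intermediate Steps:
$\frac{\left(-1\right) \left(-1\right) 15}{41844} - \frac{1241}{81 \left(65 + 111\right)} = 1 \cdot 15 \cdot \frac{1}{41844} - \frac{1241}{81 \cdot 176} = 15 \cdot \frac{1}{41844} - \frac{1241}{14256} = \frac{5}{13948} - \frac{1241}{14256} = - \frac{391777}{4519152}$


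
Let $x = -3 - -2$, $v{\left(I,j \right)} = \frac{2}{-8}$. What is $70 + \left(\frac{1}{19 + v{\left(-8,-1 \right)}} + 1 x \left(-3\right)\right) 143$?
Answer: $\frac{37997}{75} \approx 506.63$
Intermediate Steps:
$v{\left(I,j \right)} = - \frac{1}{4}$ ($v{\left(I,j \right)} = 2 \left(- \frac{1}{8}\right) = - \frac{1}{4}$)
$x = -1$ ($x = -3 + 2 = -1$)
$70 + \left(\frac{1}{19 + v{\left(-8,-1 \right)}} + 1 x \left(-3\right)\right) 143 = 70 + \left(\frac{1}{19 - \frac{1}{4}} + 1 \left(-1\right) \left(-3\right)\right) 143 = 70 + \left(\frac{1}{\frac{75}{4}} - -3\right) 143 = 70 + \left(\frac{4}{75} + 3\right) 143 = 70 + \frac{229}{75} \cdot 143 = 70 + \frac{32747}{75} = \frac{37997}{75}$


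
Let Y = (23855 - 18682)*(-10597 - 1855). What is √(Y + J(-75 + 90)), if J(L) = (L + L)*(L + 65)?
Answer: 2*I*√16102949 ≈ 8025.7*I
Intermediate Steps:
J(L) = 2*L*(65 + L) (J(L) = (2*L)*(65 + L) = 2*L*(65 + L))
Y = -64414196 (Y = 5173*(-12452) = -64414196)
√(Y + J(-75 + 90)) = √(-64414196 + 2*(-75 + 90)*(65 + (-75 + 90))) = √(-64414196 + 2*15*(65 + 15)) = √(-64414196 + 2*15*80) = √(-64414196 + 2400) = √(-64411796) = 2*I*√16102949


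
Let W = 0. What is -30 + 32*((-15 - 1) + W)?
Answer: -542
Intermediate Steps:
-30 + 32*((-15 - 1) + W) = -30 + 32*((-15 - 1) + 0) = -30 + 32*(-16 + 0) = -30 + 32*(-16) = -30 - 512 = -542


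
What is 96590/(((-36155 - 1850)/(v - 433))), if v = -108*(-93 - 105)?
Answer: -404731418/7601 ≈ -53247.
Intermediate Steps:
v = 21384 (v = -108*(-198) = 21384)
96590/(((-36155 - 1850)/(v - 433))) = 96590/(((-36155 - 1850)/(21384 - 433))) = 96590/((-38005/20951)) = 96590/((-38005*1/20951)) = 96590/(-38005/20951) = 96590*(-20951/38005) = -404731418/7601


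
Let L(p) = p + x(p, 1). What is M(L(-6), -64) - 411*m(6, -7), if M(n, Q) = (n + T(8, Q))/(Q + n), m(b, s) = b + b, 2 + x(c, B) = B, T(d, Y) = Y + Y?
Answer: -350037/71 ≈ -4930.1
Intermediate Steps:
T(d, Y) = 2*Y
x(c, B) = -2 + B
m(b, s) = 2*b
L(p) = -1 + p (L(p) = p + (-2 + 1) = p - 1 = -1 + p)
M(n, Q) = (n + 2*Q)/(Q + n)
M(L(-6), -64) - 411*m(6, -7) = ((-1 - 6) + 2*(-64))/(-64 + (-1 - 6)) - 822*6 = (-7 - 128)/(-64 - 7) - 411*12 = -135/(-71) - 4932 = -1/71*(-135) - 4932 = 135/71 - 4932 = -350037/71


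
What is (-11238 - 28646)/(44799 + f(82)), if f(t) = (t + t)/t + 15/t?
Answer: -3270488/3673697 ≈ -0.89024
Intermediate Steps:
f(t) = 2 + 15/t (f(t) = (2*t)/t + 15/t = 2 + 15/t)
(-11238 - 28646)/(44799 + f(82)) = (-11238 - 28646)/(44799 + (2 + 15/82)) = -39884/(44799 + (2 + 15*(1/82))) = -39884/(44799 + (2 + 15/82)) = -39884/(44799 + 179/82) = -39884/3673697/82 = -39884*82/3673697 = -3270488/3673697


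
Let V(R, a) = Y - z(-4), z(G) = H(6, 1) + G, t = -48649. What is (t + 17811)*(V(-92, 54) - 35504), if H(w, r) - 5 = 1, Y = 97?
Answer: 1091942742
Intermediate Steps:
H(w, r) = 6 (H(w, r) = 5 + 1 = 6)
z(G) = 6 + G
V(R, a) = 95 (V(R, a) = 97 - (6 - 4) = 97 - 1*2 = 97 - 2 = 95)
(t + 17811)*(V(-92, 54) - 35504) = (-48649 + 17811)*(95 - 35504) = -30838*(-35409) = 1091942742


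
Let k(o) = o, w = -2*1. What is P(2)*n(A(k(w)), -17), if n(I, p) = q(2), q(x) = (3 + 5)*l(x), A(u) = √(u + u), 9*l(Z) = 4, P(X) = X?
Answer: 64/9 ≈ 7.1111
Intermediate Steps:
w = -2
l(Z) = 4/9 (l(Z) = (⅑)*4 = 4/9)
A(u) = √2*√u (A(u) = √(2*u) = √2*√u)
q(x) = 32/9 (q(x) = (3 + 5)*(4/9) = 8*(4/9) = 32/9)
n(I, p) = 32/9
P(2)*n(A(k(w)), -17) = 2*(32/9) = 64/9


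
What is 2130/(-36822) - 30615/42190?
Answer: -40572341/51784006 ≈ -0.78349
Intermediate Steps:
2130/(-36822) - 30615/42190 = 2130*(-1/36822) - 30615*1/42190 = -355/6137 - 6123/8438 = -40572341/51784006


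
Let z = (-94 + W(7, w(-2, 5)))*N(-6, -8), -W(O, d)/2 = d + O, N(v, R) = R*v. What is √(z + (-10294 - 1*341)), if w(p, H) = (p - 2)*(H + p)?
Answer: I*√14667 ≈ 121.11*I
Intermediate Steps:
w(p, H) = (-2 + p)*(H + p)
W(O, d) = -2*O - 2*d (W(O, d) = -2*(d + O) = -2*(O + d) = -2*O - 2*d)
z = -4032 (z = (-94 + (-2*7 - 2*((-2)² - 2*5 - 2*(-2) + 5*(-2))))*(-8*(-6)) = (-94 + (-14 - 2*(4 - 10 + 4 - 10)))*48 = (-94 + (-14 - 2*(-12)))*48 = (-94 + (-14 + 24))*48 = (-94 + 10)*48 = -84*48 = -4032)
√(z + (-10294 - 1*341)) = √(-4032 + (-10294 - 1*341)) = √(-4032 + (-10294 - 341)) = √(-4032 - 10635) = √(-14667) = I*√14667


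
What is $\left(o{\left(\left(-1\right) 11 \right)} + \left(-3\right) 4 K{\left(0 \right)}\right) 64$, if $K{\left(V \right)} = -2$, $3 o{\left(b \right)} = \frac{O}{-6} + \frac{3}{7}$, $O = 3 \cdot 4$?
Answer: $\frac{31552}{21} \approx 1502.5$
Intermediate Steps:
$O = 12$
$o{\left(b \right)} = - \frac{11}{21}$ ($o{\left(b \right)} = \frac{\frac{12}{-6} + \frac{3}{7}}{3} = \frac{12 \left(- \frac{1}{6}\right) + 3 \cdot \frac{1}{7}}{3} = \frac{-2 + \frac{3}{7}}{3} = \frac{1}{3} \left(- \frac{11}{7}\right) = - \frac{11}{21}$)
$\left(o{\left(\left(-1\right) 11 \right)} + \left(-3\right) 4 K{\left(0 \right)}\right) 64 = \left(- \frac{11}{21} + \left(-3\right) 4 \left(-2\right)\right) 64 = \left(- \frac{11}{21} - -24\right) 64 = \left(- \frac{11}{21} + 24\right) 64 = \frac{493}{21} \cdot 64 = \frac{31552}{21}$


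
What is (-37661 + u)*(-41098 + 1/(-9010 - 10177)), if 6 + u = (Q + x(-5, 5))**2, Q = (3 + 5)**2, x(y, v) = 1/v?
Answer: 661302599031318/479675 ≈ 1.3786e+9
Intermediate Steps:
Q = 64 (Q = 8**2 = 64)
u = 102891/25 (u = -6 + (64 + 1/5)**2 = -6 + (321/5)**2 = -6 + 103041/25 = 102891/25 ≈ 4115.6)
(-37661 + u)*(-41098 + 1/(-9010 - 10177)) = (-37661 + 102891/25)*(-41098 + 1/(-9010 - 10177)) = -838634*(-41098 + 1/(-19187))/25 = -838634*(-41098 - 1/19187)/25 = -838634/25*(-788547327/19187) = 661302599031318/479675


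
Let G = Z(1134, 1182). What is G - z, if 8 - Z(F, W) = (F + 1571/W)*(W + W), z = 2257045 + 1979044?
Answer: -6919999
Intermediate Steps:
z = 4236089
Z(F, W) = 8 - 2*W*(F + 1571/W) (Z(F, W) = 8 - (F + 1571/W)*(W + W) = 8 - (F + 1571/W)*2*W = 8 - 2*W*(F + 1571/W))
G = -2683910 (G = -3134 - 2*1134*1182 = -3134 - 2680776 = -2683910)
G - z = -2683910 - 1*4236089 = -2683910 - 4236089 = -6919999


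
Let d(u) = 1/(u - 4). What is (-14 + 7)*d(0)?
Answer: 7/4 ≈ 1.7500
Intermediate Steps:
d(u) = 1/(-4 + u)
(-14 + 7)*d(0) = (-14 + 7)/(-4 + 0) = -7/(-4) = -7*(-¼) = 7/4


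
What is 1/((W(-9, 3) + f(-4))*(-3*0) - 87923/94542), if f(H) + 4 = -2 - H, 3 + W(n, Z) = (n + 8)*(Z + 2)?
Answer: -94542/87923 ≈ -1.0753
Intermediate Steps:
W(n, Z) = -3 + (2 + Z)*(8 + n) (W(n, Z) = -3 + (n + 8)*(Z + 2) = -3 + (8 + n)*(2 + Z) = -3 + (2 + Z)*(8 + n))
f(H) = -6 - H (f(H) = -4 + (-2 - H) = -6 - H)
1/((W(-9, 3) + f(-4))*(-3*0) - 87923/94542) = 1/(((13 + 2*(-9) + 8*3 + 3*(-9)) + (-6 - 1*(-4)))*(-3*0) - 87923/94542) = 1/(((13 - 18 + 24 - 27) + (-6 + 4))*0 - 87923/94542) = 1/((-8 - 2)*0 - 1*87923/94542) = 1/(-10*0 - 87923/94542) = 1/(0 - 87923/94542) = 1/(-87923/94542) = -94542/87923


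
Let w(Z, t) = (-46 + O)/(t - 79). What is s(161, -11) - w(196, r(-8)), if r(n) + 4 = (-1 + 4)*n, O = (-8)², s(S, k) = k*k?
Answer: 12965/107 ≈ 121.17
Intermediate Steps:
s(S, k) = k²
O = 64
r(n) = -4 + 3*n (r(n) = -4 + (-1 + 4)*n = -4 + 3*n)
w(Z, t) = 18/(-79 + t) (w(Z, t) = (-46 + 64)/(t - 79) = 18/(-79 + t))
s(161, -11) - w(196, r(-8)) = (-11)² - 18/(-79 + (-4 + 3*(-8))) = 121 - 18/(-79 + (-4 - 24)) = 121 - 18/(-79 - 28) = 121 - 18/(-107) = 121 - 18*(-1)/107 = 121 - 1*(-18/107) = 121 + 18/107 = 12965/107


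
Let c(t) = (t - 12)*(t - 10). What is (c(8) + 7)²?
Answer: 225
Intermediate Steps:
c(t) = (-12 + t)*(-10 + t)
(c(8) + 7)² = ((120 + 8² - 22*8) + 7)² = ((120 + 64 - 176) + 7)² = (8 + 7)² = 15² = 225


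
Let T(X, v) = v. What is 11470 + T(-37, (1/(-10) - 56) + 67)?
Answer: 114809/10 ≈ 11481.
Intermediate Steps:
11470 + T(-37, (1/(-10) - 56) + 67) = 11470 + ((1/(-10) - 56) + 67) = 11470 + ((-⅒ - 56) + 67) = 11470 + (-561/10 + 67) = 11470 + 109/10 = 114809/10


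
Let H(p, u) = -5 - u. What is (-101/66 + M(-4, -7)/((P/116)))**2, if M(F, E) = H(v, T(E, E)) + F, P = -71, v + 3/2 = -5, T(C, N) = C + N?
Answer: 2065793401/21958596 ≈ 94.077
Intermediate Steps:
v = -13/2 (v = -3/2 - 5 = -13/2 ≈ -6.5000)
M(F, E) = -5 + F - 2*E (M(F, E) = (-5 - (E + E)) + F = (-5 - 2*E) + F = -5 + F - 2*E)
(-101/66 + M(-4, -7)/((P/116)))**2 = (-101/66 + (-5 - 4 - 2*(-7))/((-71/116)))**2 = (-101*1/66 + (-5 - 4 + 14)/((-71*1/116)))**2 = (-101/66 + 5/(-71/116))**2 = (-101/66 + 5*(-116/71))**2 = (-101/66 - 580/71)**2 = (-45451/4686)**2 = 2065793401/21958596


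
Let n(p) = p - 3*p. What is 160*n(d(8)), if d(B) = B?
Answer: -2560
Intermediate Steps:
n(p) = -2*p
160*n(d(8)) = 160*(-2*8) = 160*(-16) = -2560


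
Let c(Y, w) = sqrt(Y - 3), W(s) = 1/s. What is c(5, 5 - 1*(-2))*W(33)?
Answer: sqrt(2)/33 ≈ 0.042855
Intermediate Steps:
c(Y, w) = sqrt(-3 + Y)
c(5, 5 - 1*(-2))*W(33) = sqrt(-3 + 5)/33 = sqrt(2)*(1/33) = sqrt(2)/33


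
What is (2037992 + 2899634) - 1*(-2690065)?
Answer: 7627691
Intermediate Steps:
(2037992 + 2899634) - 1*(-2690065) = 4937626 + 2690065 = 7627691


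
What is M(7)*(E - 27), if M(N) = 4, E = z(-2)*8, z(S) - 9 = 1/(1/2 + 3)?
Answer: 1324/7 ≈ 189.14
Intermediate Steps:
z(S) = 65/7 (z(S) = 9 + 1/(1/2 + 3) = 9 + 1/(½ + 3) = 9 + 1/(7/2) = 9 + 2/7 = 65/7)
E = 520/7 (E = (65/7)*8 = 520/7 ≈ 74.286)
M(7)*(E - 27) = 4*(520/7 - 27) = 4*(331/7) = 1324/7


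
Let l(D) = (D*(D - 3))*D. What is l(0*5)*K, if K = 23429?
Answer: 0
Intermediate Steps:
l(D) = D**2*(-3 + D) (l(D) = (D*(-3 + D))*D = D**2*(-3 + D))
l(0*5)*K = ((0*5)**2*(-3 + 0*5))*23429 = (0**2*(-3 + 0))*23429 = (0*(-3))*23429 = 0*23429 = 0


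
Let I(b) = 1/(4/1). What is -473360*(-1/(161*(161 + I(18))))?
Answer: 378688/20769 ≈ 18.233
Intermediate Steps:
I(b) = ¼ (I(b) = 1/(4*1) = 1/4 = ¼)
-473360*(-1/(161*(161 + I(18)))) = -473360*(-1/(161*(161 + ¼))) = -473360/((645/4)*(-161)) = -473360/(-103845/4) = -473360*(-4/103845) = 378688/20769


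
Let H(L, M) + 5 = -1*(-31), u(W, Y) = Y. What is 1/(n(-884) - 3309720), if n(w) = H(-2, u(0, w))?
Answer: -1/3309694 ≈ -3.0214e-7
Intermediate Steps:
H(L, M) = 26 (H(L, M) = -5 - 1*(-31) = -5 + 31 = 26)
n(w) = 26
1/(n(-884) - 3309720) = 1/(26 - 3309720) = 1/(-3309694) = -1/3309694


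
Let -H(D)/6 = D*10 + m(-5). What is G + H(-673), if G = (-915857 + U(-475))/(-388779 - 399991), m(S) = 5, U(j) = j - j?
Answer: 31827785357/788770 ≈ 40351.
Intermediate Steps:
U(j) = 0
G = 915857/788770 (G = (-915857 + 0)/(-388779 - 399991) = -915857/(-788770) = -915857*(-1/788770) = 915857/788770 ≈ 1.1611)
H(D) = -30 - 60*D (H(D) = -6*(D*10 + 5) = -6*(10*D + 5) = -6*(5 + 10*D) = -30 - 60*D)
G + H(-673) = 915857/788770 + (-30 - 60*(-673)) = 915857/788770 + (-30 + 40380) = 915857/788770 + 40350 = 31827785357/788770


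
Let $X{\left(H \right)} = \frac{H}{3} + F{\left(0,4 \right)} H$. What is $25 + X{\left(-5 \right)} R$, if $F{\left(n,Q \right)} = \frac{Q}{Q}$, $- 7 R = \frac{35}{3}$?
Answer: $\frac{325}{9} \approx 36.111$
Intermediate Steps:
$R = - \frac{5}{3}$ ($R = - \frac{35 \cdot \frac{1}{3}}{7} = \left(- \frac{1}{7}\right) \frac{35}{3} = - \frac{5}{3} \approx -1.6667$)
$F{\left(n,Q \right)} = 1$
$X{\left(H \right)} = \frac{4 H}{3}$ ($X{\left(H \right)} = \frac{H}{3} + 1 H = H \frac{1}{3} + H = \frac{H}{3} + H = \frac{4 H}{3}$)
$25 + X{\left(-5 \right)} R = 25 + \frac{4}{3} \left(-5\right) \left(- \frac{5}{3}\right) = 25 - - \frac{100}{9} = 25 + \frac{100}{9} = \frac{325}{9}$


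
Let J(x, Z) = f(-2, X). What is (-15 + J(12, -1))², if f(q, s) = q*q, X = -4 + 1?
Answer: 121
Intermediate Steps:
X = -3
f(q, s) = q²
J(x, Z) = 4 (J(x, Z) = (-2)² = 4)
(-15 + J(12, -1))² = (-15 + 4)² = (-11)² = 121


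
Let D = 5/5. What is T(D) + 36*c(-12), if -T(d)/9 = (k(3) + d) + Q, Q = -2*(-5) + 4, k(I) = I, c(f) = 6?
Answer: 54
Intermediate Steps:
D = 1 (D = (1/5)*5 = 1)
Q = 14 (Q = 10 + 4 = 14)
T(d) = -153 - 9*d (T(d) = -9*((3 + d) + 14) = -9*(17 + d) = -153 - 9*d)
T(D) + 36*c(-12) = (-153 - 9*1) + 36*6 = (-153 - 9) + 216 = -162 + 216 = 54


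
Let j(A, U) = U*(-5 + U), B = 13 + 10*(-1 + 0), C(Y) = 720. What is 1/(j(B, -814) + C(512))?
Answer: 1/667386 ≈ 1.4984e-6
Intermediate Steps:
B = 3 (B = 13 + 10*(-1) = 13 - 10 = 3)
1/(j(B, -814) + C(512)) = 1/(-814*(-5 - 814) + 720) = 1/(-814*(-819) + 720) = 1/(666666 + 720) = 1/667386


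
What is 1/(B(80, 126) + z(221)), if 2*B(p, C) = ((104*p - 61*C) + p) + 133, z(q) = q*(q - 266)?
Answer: -2/19043 ≈ -0.00010503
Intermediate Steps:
z(q) = q*(-266 + q)
B(p, C) = 133/2 - 61*C/2 + 105*p/2 (B(p, C) = (((104*p - 61*C) + p) + 133)/2 = (((-61*C + 104*p) + p) + 133)/2 = ((-61*C + 105*p) + 133)/2 = (133 - 61*C + 105*p)/2 = 133/2 - 61*C/2 + 105*p/2)
1/(B(80, 126) + z(221)) = 1/((133/2 - 61/2*126 + (105/2)*80) + 221*(-266 + 221)) = 1/((133/2 - 3843 + 4200) + 221*(-45)) = 1/(847/2 - 9945) = 1/(-19043/2) = -2/19043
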